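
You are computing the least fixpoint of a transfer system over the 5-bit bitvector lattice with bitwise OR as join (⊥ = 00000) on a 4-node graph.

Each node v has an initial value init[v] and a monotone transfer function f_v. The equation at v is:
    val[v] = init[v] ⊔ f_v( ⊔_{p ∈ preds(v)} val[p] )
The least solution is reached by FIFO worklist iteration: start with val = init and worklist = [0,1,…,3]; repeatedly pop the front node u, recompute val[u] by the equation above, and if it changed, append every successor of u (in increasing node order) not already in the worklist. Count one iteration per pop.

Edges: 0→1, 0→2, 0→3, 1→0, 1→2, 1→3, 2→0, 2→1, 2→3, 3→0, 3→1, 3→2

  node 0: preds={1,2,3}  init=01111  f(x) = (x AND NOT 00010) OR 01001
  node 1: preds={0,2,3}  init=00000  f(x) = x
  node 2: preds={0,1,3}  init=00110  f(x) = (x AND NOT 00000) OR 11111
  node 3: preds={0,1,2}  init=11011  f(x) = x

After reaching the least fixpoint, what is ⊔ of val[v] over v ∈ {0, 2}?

Worklist (7 pops):
  #1 pop 0: in=11111 → 11111 (was 01111); enqueue []
  #2 pop 1: in=11111 → 11111 (was 00000); enqueue [0]
  #3 pop 2: in=11111 → 11111 (was 00110); enqueue [1]
  #4 pop 3: in=11111 → 11111 (was 11011); enqueue [2]
  #5 pop 0: in=11111 → 11111 (no change)
  #6 pop 1: in=11111 → 11111 (no change)
  #7 pop 2: in=11111 → 11111 (no change)

Fixpoint:
  val[0] = 11111
  val[1] = 11111
  val[2] = 11111
  val[3] = 11111

11111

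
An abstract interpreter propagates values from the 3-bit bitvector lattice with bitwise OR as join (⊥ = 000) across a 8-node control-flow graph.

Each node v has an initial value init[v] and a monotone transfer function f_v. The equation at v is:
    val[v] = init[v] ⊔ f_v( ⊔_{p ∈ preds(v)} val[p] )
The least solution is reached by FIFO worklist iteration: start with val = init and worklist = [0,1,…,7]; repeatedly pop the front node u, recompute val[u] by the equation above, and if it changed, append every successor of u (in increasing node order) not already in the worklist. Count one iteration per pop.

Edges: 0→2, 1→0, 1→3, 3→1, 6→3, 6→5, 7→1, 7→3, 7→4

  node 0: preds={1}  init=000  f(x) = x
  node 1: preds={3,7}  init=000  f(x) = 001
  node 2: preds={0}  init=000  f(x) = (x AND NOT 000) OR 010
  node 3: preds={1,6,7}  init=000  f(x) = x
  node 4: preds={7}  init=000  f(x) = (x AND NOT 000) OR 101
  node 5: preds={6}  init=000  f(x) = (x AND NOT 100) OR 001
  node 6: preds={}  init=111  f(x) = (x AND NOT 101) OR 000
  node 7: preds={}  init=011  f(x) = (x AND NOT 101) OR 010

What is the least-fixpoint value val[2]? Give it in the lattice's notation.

011

Trace (11 dequeues):
  [1] u=0 | in 000 | out 000 | ==
  [2] u=1 | in 011 | out 001 | prev 000 | push {0}
  [3] u=2 | in 000 | out 010 | prev 000 | push {}
  [4] u=3 | in 111 | out 111 | prev 000 | push {1}
  [5] u=4 | in 011 | out 111 | prev 000 | push {}
  [6] u=5 | in 111 | out 011 | prev 000 | push {}
  [7] u=6 | in 000 | out 111 | ==
  [8] u=7 | in 000 | out 011 | ==
  [9] u=0 | in 001 | out 001 | prev 000 | push {2}
  [10] u=1 | in 111 | out 001 | ==
  [11] u=2 | in 001 | out 011 | prev 010 | push {}

Converged values:
  [0] 001
  [1] 001
  [2] 011
  [3] 111
  [4] 111
  [5] 011
  [6] 111
  [7] 011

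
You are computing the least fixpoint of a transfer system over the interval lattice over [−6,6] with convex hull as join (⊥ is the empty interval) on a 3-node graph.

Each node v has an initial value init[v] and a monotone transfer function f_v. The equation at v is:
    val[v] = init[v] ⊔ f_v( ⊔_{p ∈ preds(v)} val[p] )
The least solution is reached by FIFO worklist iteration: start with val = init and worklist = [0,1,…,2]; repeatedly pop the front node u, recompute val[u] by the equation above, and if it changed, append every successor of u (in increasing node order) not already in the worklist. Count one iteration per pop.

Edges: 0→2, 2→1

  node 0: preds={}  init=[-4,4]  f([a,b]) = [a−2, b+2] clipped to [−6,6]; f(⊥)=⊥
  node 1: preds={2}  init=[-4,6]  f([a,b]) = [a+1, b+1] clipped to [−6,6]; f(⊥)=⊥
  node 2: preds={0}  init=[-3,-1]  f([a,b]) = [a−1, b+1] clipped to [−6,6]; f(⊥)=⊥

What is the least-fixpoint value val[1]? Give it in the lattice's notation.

[-4,6]

Iteration log — 4 steps:
  step 1. node 0  ⊔preds=⊥  new=[-4,4]  stable
  step 2. node 1  ⊔preds=[-3,-1]  new=[-4,6]  stable
  step 3. node 2  ⊔preds=[-4,4]  new=[-5,5]  old=[-3,-1]  +wl: 1
  step 4. node 1  ⊔preds=[-5,5]  new=[-4,6]  stable

Least fixpoint reached:
  node 0: [-4,4]
  node 1: [-4,6]
  node 2: [-5,5]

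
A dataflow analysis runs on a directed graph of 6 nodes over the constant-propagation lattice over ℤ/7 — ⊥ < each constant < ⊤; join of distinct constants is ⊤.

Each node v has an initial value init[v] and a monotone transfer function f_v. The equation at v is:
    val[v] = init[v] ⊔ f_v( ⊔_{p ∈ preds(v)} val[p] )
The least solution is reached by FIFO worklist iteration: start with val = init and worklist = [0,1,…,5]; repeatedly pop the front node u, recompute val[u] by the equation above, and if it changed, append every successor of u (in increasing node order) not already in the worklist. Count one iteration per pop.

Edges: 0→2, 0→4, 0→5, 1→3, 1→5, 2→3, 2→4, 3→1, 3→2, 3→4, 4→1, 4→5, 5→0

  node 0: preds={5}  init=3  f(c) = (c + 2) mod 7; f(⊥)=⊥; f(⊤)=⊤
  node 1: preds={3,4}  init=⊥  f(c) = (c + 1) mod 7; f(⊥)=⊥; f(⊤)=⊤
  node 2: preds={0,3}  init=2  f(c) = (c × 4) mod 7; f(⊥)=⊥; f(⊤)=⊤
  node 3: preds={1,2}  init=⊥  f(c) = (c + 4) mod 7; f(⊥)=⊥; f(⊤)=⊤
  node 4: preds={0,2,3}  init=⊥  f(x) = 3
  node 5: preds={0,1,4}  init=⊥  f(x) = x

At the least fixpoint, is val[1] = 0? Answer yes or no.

Iteration log — 14 steps:
  step 1. node 0  ⊔preds=⊥  new=3  stable
  step 2. node 1  ⊔preds=⊥  new=⊥  stable
  step 3. node 2  ⊔preds=3  new=⊤  old=2  +wl: 
  step 4. node 3  ⊔preds=⊤  new=⊤  old=⊥  +wl: 1,2
  step 5. node 4  ⊔preds=⊤  new=3  old=⊥  +wl: 
  step 6. node 5  ⊔preds=3  new=3  old=⊥  +wl: 0
  step 7. node 1  ⊔preds=⊤  new=⊤  old=⊥  +wl: 3,5
  step 8. node 2  ⊔preds=⊤  new=⊤  stable
  step 9. node 0  ⊔preds=3  new=⊤  old=3  +wl: 2,4
  step 10. node 3  ⊔preds=⊤  new=⊤  stable
  step 11. node 5  ⊔preds=⊤  new=⊤  old=3  +wl: 0
  step 12. node 2  ⊔preds=⊤  new=⊤  stable
  step 13. node 4  ⊔preds=⊤  new=3  stable
  step 14. node 0  ⊔preds=⊤  new=⊤  stable

Least fixpoint reached:
  node 0: ⊤
  node 1: ⊤
  node 2: ⊤
  node 3: ⊤
  node 4: 3
  node 5: ⊤

no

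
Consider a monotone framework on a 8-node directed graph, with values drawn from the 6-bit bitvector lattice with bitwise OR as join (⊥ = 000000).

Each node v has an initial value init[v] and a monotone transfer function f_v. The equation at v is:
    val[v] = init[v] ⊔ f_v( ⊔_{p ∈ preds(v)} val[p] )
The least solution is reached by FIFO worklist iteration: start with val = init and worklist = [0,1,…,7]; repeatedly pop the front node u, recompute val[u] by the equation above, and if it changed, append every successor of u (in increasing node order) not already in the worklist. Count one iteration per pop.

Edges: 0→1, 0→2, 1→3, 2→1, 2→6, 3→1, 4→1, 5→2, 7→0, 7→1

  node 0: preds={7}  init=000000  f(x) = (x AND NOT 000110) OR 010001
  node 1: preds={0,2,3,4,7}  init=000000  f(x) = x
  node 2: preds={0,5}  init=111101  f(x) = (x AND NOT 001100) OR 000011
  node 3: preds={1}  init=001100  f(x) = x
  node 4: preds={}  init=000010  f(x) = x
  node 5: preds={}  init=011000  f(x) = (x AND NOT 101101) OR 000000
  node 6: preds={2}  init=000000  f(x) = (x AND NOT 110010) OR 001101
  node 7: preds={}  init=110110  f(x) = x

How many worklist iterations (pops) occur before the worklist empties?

9

Iteration log — 9 steps:
  step 1. node 0  ⊔preds=110110  new=110001  old=000000  +wl: 
  step 2. node 1  ⊔preds=111111  new=111111  old=000000  +wl: 
  step 3. node 2  ⊔preds=111001  new=111111  old=111101  +wl: 1
  step 4. node 3  ⊔preds=111111  new=111111  old=001100  +wl: 
  step 5. node 4  ⊔preds=000000  new=000010  stable
  step 6. node 5  ⊔preds=000000  new=011000  stable
  step 7. node 6  ⊔preds=111111  new=001101  old=000000  +wl: 
  step 8. node 7  ⊔preds=000000  new=110110  stable
  step 9. node 1  ⊔preds=111111  new=111111  stable

Least fixpoint reached:
  node 0: 110001
  node 1: 111111
  node 2: 111111
  node 3: 111111
  node 4: 000010
  node 5: 011000
  node 6: 001101
  node 7: 110110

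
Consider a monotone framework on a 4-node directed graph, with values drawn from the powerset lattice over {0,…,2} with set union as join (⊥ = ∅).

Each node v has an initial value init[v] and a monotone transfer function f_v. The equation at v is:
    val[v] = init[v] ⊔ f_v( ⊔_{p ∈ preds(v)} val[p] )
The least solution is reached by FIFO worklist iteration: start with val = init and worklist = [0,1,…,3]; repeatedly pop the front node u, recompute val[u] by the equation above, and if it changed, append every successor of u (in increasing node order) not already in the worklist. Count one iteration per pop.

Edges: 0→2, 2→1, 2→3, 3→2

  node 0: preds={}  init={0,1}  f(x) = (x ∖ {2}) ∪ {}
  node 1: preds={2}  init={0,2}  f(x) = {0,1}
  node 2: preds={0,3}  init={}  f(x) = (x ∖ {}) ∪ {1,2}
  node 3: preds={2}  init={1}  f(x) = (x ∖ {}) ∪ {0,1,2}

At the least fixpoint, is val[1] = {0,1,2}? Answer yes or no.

Trace (6 dequeues):
  [1] u=0 | in {} | out {0,1} | ==
  [2] u=1 | in {} | out {0,1,2} | prev {0,2} | push {}
  [3] u=2 | in {0,1} | out {0,1,2} | prev {} | push {1}
  [4] u=3 | in {0,1,2} | out {0,1,2} | prev {1} | push {2}
  [5] u=1 | in {0,1,2} | out {0,1,2} | ==
  [6] u=2 | in {0,1,2} | out {0,1,2} | ==

Converged values:
  [0] {0,1}
  [1] {0,1,2}
  [2] {0,1,2}
  [3] {0,1,2}

yes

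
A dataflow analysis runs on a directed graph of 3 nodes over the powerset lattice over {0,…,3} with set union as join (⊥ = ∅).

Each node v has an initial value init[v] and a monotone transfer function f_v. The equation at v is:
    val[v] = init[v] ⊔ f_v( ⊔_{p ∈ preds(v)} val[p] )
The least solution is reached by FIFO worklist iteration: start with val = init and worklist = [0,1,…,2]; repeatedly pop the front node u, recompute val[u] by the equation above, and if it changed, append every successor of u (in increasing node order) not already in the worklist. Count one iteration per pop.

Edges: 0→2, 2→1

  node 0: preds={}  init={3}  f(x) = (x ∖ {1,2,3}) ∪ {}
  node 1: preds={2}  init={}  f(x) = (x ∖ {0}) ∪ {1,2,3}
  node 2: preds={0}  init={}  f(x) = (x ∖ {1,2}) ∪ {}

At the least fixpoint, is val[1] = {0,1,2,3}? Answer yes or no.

no

Worklist (4 pops):
  #1 pop 0: in={} → {3} (no change)
  #2 pop 1: in={} → {1,2,3} (was {}); enqueue []
  #3 pop 2: in={3} → {3} (was {}); enqueue [1]
  #4 pop 1: in={3} → {1,2,3} (no change)

Fixpoint:
  val[0] = {3}
  val[1] = {1,2,3}
  val[2] = {3}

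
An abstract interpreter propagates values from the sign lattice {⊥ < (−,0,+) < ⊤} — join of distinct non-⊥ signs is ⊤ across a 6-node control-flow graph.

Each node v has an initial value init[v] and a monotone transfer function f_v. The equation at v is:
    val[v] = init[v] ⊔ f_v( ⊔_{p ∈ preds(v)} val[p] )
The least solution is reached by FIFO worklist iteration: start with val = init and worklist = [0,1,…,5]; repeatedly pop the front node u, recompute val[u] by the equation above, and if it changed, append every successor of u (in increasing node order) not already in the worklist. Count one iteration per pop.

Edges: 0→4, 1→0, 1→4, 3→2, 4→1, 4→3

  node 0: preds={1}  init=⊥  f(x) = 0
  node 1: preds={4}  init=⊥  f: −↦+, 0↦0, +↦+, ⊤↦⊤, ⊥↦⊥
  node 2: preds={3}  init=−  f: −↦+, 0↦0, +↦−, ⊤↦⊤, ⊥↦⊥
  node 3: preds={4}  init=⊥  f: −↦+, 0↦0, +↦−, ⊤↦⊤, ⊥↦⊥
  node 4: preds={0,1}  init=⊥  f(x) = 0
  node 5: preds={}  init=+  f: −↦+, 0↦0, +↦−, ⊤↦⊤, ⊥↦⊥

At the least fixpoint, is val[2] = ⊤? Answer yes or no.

yes

Iteration log — 11 steps:
  step 1. node 0  ⊔preds=⊥  new=0  old=⊥  +wl: 
  step 2. node 1  ⊔preds=⊥  new=⊥  stable
  step 3. node 2  ⊔preds=⊥  new=−  stable
  step 4. node 3  ⊔preds=⊥  new=⊥  stable
  step 5. node 4  ⊔preds=0  new=0  old=⊥  +wl: 1,3
  step 6. node 5  ⊔preds=⊥  new=+  stable
  step 7. node 1  ⊔preds=0  new=0  old=⊥  +wl: 0,4
  step 8. node 3  ⊔preds=0  new=0  old=⊥  +wl: 2
  step 9. node 0  ⊔preds=0  new=0  stable
  step 10. node 4  ⊔preds=0  new=0  stable
  step 11. node 2  ⊔preds=0  new=⊤  old=−  +wl: 

Least fixpoint reached:
  node 0: 0
  node 1: 0
  node 2: ⊤
  node 3: 0
  node 4: 0
  node 5: +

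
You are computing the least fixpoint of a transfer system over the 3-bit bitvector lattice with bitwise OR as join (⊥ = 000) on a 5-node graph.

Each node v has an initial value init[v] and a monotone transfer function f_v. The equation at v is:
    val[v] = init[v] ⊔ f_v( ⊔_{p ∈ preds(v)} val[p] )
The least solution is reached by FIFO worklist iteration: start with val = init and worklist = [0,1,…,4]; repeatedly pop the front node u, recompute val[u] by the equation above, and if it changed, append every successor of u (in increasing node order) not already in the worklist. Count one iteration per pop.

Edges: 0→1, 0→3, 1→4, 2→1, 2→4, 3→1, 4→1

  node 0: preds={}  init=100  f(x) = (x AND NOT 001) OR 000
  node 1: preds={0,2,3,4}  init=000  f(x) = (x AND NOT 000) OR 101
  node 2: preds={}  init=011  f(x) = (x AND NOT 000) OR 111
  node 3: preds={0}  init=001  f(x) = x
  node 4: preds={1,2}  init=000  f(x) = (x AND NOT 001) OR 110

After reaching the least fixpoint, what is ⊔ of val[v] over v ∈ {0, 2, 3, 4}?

111

Worklist (6 pops):
  #1 pop 0: in=000 → 100 (no change)
  #2 pop 1: in=111 → 111 (was 000); enqueue []
  #3 pop 2: in=000 → 111 (was 011); enqueue [1]
  #4 pop 3: in=100 → 101 (was 001); enqueue []
  #5 pop 4: in=111 → 110 (was 000); enqueue []
  #6 pop 1: in=111 → 111 (no change)

Fixpoint:
  val[0] = 100
  val[1] = 111
  val[2] = 111
  val[3] = 101
  val[4] = 110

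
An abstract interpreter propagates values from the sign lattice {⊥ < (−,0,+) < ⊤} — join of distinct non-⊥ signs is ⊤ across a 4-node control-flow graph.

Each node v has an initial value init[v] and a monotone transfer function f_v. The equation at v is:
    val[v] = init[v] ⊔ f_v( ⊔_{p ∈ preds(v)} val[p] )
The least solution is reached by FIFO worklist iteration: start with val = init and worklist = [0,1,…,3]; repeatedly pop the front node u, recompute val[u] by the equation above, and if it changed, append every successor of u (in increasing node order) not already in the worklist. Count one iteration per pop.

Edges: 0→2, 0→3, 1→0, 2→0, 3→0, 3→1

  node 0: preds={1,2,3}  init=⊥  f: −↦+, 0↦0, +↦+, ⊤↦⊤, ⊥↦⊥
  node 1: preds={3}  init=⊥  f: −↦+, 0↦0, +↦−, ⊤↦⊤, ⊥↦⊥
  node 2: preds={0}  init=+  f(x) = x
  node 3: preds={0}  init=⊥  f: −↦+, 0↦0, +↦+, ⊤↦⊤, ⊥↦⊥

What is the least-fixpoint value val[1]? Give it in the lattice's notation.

⊤

Iteration log — 12 steps:
  step 1. node 0  ⊔preds=+  new=+  old=⊥  +wl: 
  step 2. node 1  ⊔preds=⊥  new=⊥  stable
  step 3. node 2  ⊔preds=+  new=+  stable
  step 4. node 3  ⊔preds=+  new=+  old=⊥  +wl: 0,1
  step 5. node 0  ⊔preds=+  new=+  stable
  step 6. node 1  ⊔preds=+  new=−  old=⊥  +wl: 0
  step 7. node 0  ⊔preds=⊤  new=⊤  old=+  +wl: 2,3
  step 8. node 2  ⊔preds=⊤  new=⊤  old=+  +wl: 0
  step 9. node 3  ⊔preds=⊤  new=⊤  old=+  +wl: 1
  step 10. node 0  ⊔preds=⊤  new=⊤  stable
  step 11. node 1  ⊔preds=⊤  new=⊤  old=−  +wl: 0
  step 12. node 0  ⊔preds=⊤  new=⊤  stable

Least fixpoint reached:
  node 0: ⊤
  node 1: ⊤
  node 2: ⊤
  node 3: ⊤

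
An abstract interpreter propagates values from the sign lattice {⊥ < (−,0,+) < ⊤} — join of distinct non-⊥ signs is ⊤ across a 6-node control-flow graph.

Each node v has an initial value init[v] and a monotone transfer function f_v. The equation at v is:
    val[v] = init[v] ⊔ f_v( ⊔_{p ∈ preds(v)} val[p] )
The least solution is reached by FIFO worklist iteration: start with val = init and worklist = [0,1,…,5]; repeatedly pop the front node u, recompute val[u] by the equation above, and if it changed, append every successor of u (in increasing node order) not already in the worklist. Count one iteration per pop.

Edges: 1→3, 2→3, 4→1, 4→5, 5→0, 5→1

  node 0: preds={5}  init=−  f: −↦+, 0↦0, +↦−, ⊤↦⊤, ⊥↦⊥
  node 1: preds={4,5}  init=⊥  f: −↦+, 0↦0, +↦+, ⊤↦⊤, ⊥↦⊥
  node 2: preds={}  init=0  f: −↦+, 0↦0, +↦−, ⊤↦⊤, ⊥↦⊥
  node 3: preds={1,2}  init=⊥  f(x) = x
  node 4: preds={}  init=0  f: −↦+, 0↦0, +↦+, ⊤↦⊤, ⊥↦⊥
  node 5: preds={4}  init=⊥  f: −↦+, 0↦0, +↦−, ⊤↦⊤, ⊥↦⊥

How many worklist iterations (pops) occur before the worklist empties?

8

Worklist (8 pops):
  #1 pop 0: in=⊥ → − (no change)
  #2 pop 1: in=0 → 0 (was ⊥); enqueue []
  #3 pop 2: in=⊥ → 0 (no change)
  #4 pop 3: in=0 → 0 (was ⊥); enqueue []
  #5 pop 4: in=⊥ → 0 (no change)
  #6 pop 5: in=0 → 0 (was ⊥); enqueue [0,1]
  #7 pop 0: in=0 → ⊤ (was −); enqueue []
  #8 pop 1: in=0 → 0 (no change)

Fixpoint:
  val[0] = ⊤
  val[1] = 0
  val[2] = 0
  val[3] = 0
  val[4] = 0
  val[5] = 0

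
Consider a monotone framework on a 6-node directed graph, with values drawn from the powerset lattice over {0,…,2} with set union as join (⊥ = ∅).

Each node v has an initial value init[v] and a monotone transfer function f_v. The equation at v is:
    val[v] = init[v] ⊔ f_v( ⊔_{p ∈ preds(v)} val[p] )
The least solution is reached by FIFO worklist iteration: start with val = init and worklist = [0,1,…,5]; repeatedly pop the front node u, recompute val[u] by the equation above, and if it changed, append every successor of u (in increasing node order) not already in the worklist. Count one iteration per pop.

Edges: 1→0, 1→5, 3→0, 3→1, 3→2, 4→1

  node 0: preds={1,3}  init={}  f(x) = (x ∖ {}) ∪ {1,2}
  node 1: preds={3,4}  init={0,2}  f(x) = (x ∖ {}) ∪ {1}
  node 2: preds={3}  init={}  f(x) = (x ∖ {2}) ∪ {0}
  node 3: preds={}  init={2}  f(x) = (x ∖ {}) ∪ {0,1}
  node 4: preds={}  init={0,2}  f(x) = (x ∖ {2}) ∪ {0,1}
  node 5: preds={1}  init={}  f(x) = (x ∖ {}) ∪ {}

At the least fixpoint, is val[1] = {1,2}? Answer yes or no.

no

Worklist (9 pops):
  #1 pop 0: in={0,2} → {0,1,2} (was {}); enqueue []
  #2 pop 1: in={0,2} → {0,1,2} (was {0,2}); enqueue [0]
  #3 pop 2: in={2} → {0} (was {}); enqueue []
  #4 pop 3: in={} → {0,1,2} (was {2}); enqueue [1,2]
  #5 pop 4: in={} → {0,1,2} (was {0,2}); enqueue []
  #6 pop 5: in={0,1,2} → {0,1,2} (was {}); enqueue []
  #7 pop 0: in={0,1,2} → {0,1,2} (no change)
  #8 pop 1: in={0,1,2} → {0,1,2} (no change)
  #9 pop 2: in={0,1,2} → {0,1} (was {0}); enqueue []

Fixpoint:
  val[0] = {0,1,2}
  val[1] = {0,1,2}
  val[2] = {0,1}
  val[3] = {0,1,2}
  val[4] = {0,1,2}
  val[5] = {0,1,2}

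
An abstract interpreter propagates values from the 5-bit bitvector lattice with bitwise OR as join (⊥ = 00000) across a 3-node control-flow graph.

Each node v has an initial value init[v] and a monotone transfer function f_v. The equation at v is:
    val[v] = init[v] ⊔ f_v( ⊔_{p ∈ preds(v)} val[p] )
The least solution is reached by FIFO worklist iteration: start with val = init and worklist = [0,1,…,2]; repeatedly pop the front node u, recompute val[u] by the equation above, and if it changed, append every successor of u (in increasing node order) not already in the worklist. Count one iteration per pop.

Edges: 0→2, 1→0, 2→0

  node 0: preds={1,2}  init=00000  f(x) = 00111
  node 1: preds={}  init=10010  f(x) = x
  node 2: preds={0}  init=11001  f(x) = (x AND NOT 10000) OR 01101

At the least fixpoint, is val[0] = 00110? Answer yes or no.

Iteration log — 4 steps:
  step 1. node 0  ⊔preds=11011  new=00111  old=00000  +wl: 
  step 2. node 1  ⊔preds=00000  new=10010  stable
  step 3. node 2  ⊔preds=00111  new=11111  old=11001  +wl: 0
  step 4. node 0  ⊔preds=11111  new=00111  stable

Least fixpoint reached:
  node 0: 00111
  node 1: 10010
  node 2: 11111

no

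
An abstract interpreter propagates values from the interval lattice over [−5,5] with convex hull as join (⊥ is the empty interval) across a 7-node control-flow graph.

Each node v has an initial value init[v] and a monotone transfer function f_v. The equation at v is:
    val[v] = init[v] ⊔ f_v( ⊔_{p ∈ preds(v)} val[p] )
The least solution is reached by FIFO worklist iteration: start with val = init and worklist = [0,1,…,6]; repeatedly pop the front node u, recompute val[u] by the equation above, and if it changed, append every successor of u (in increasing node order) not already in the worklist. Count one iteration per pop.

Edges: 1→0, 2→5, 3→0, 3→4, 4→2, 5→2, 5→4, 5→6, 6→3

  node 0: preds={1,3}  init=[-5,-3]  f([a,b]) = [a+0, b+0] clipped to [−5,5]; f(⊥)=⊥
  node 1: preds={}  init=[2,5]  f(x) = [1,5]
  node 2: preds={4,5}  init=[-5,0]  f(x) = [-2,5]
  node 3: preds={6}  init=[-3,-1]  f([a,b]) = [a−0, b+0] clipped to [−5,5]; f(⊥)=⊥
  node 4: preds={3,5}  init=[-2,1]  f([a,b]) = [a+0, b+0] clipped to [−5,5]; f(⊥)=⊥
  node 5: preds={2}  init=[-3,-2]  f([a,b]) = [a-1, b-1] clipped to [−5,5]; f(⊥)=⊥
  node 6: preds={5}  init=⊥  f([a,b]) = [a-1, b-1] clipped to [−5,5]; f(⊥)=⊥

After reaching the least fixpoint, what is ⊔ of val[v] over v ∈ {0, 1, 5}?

[-5,5]

Worklist (14 pops):
  #1 pop 0: in=[-3,5] → [-5,5] (was [-5,-3]); enqueue []
  #2 pop 1: in=⊥ → [1,5] (was [2,5]); enqueue [0]
  #3 pop 2: in=[-3,1] → [-5,5] (was [-5,0]); enqueue []
  #4 pop 3: in=⊥ → [-3,-1] (no change)
  #5 pop 4: in=[-3,-1] → [-3,1] (was [-2,1]); enqueue [2]
  #6 pop 5: in=[-5,5] → [-5,4] (was [-3,-2]); enqueue [4]
  #7 pop 6: in=[-5,4] → [-5,3] (was ⊥); enqueue [3]
  #8 pop 0: in=[-3,5] → [-5,5] (no change)
  #9 pop 2: in=[-5,4] → [-5,5] (no change)
  #10 pop 4: in=[-5,4] → [-5,4] (was [-3,1]); enqueue [2]
  #11 pop 3: in=[-5,3] → [-5,3] (was [-3,-1]); enqueue [0,4]
  #12 pop 2: in=[-5,4] → [-5,5] (no change)
  #13 pop 0: in=[-5,5] → [-5,5] (no change)
  #14 pop 4: in=[-5,4] → [-5,4] (no change)

Fixpoint:
  val[0] = [-5,5]
  val[1] = [1,5]
  val[2] = [-5,5]
  val[3] = [-5,3]
  val[4] = [-5,4]
  val[5] = [-5,4]
  val[6] = [-5,3]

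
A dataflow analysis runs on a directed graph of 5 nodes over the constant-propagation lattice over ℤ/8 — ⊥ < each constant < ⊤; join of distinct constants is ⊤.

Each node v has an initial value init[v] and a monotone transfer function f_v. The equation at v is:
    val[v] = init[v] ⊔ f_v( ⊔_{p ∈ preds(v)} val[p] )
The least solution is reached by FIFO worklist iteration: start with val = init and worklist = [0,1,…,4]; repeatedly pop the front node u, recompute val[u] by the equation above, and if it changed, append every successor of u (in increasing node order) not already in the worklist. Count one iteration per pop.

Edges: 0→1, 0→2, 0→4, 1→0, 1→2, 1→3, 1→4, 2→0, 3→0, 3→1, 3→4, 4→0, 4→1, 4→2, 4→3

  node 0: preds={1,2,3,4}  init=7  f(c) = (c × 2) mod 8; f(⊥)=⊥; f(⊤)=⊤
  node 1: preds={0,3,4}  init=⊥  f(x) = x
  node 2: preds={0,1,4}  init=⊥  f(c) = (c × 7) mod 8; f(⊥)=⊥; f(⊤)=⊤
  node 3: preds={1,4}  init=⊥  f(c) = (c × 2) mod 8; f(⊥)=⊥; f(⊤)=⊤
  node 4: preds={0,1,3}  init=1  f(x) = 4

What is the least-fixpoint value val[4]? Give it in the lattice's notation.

Trace (9 dequeues):
  [1] u=0 | in 1 | out ⊤ | prev 7 | push {}
  [2] u=1 | in ⊤ | out ⊤ | prev ⊥ | push {0}
  [3] u=2 | in ⊤ | out ⊤ | prev ⊥ | push {}
  [4] u=3 | in ⊤ | out ⊤ | prev ⊥ | push {1}
  [5] u=4 | in ⊤ | out ⊤ | prev 1 | push {2,3}
  [6] u=0 | in ⊤ | out ⊤ | ==
  [7] u=1 | in ⊤ | out ⊤ | ==
  [8] u=2 | in ⊤ | out ⊤ | ==
  [9] u=3 | in ⊤ | out ⊤ | ==

Converged values:
  [0] ⊤
  [1] ⊤
  [2] ⊤
  [3] ⊤
  [4] ⊤

⊤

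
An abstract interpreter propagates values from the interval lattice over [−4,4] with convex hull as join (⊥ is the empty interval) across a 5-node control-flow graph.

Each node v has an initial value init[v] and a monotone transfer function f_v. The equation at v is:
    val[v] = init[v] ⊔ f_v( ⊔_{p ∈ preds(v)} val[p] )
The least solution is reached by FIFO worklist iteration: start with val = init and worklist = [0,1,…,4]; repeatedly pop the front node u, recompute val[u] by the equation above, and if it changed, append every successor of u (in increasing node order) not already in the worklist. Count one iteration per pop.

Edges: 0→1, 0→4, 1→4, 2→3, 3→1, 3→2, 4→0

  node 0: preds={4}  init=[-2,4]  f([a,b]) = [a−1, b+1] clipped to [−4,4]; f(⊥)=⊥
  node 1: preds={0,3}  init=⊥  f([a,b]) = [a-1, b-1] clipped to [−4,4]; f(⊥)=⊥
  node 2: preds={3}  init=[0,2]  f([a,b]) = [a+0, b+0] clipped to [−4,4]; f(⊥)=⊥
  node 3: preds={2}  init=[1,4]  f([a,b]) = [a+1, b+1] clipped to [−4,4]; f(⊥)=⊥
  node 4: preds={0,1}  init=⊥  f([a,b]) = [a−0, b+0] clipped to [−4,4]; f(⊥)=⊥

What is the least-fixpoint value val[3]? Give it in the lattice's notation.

Iteration log — 9 steps:
  step 1. node 0  ⊔preds=⊥  new=[-2,4]  stable
  step 2. node 1  ⊔preds=[-2,4]  new=[-3,3]  old=⊥  +wl: 
  step 3. node 2  ⊔preds=[1,4]  new=[0,4]  old=[0,2]  +wl: 
  step 4. node 3  ⊔preds=[0,4]  new=[1,4]  stable
  step 5. node 4  ⊔preds=[-3,4]  new=[-3,4]  old=⊥  +wl: 0
  step 6. node 0  ⊔preds=[-3,4]  new=[-4,4]  old=[-2,4]  +wl: 1,4
  step 7. node 1  ⊔preds=[-4,4]  new=[-4,3]  old=[-3,3]  +wl: 
  step 8. node 4  ⊔preds=[-4,4]  new=[-4,4]  old=[-3,4]  +wl: 0
  step 9. node 0  ⊔preds=[-4,4]  new=[-4,4]  stable

Least fixpoint reached:
  node 0: [-4,4]
  node 1: [-4,3]
  node 2: [0,4]
  node 3: [1,4]
  node 4: [-4,4]

[1,4]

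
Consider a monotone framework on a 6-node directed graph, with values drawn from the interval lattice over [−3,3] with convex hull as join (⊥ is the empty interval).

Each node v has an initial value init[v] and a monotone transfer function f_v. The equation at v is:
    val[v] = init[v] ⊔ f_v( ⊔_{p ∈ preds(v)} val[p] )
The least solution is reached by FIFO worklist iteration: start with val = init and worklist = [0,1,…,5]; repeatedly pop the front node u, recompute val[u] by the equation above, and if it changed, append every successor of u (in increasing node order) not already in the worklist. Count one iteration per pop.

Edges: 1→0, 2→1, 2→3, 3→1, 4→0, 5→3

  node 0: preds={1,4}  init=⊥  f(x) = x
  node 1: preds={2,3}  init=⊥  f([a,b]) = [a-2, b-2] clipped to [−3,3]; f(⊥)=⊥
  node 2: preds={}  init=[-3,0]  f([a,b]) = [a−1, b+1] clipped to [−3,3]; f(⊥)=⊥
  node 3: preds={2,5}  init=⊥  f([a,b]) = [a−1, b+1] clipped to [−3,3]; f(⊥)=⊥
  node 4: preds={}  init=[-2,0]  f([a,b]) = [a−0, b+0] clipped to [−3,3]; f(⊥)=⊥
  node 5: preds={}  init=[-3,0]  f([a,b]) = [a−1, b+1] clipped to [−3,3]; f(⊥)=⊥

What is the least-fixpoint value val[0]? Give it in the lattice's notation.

Trace (9 dequeues):
  [1] u=0 | in [-2,0] | out [-2,0] | prev ⊥ | push {}
  [2] u=1 | in [-3,0] | out [-3,-2] | prev ⊥ | push {0}
  [3] u=2 | in ⊥ | out [-3,0] | ==
  [4] u=3 | in [-3,0] | out [-3,1] | prev ⊥ | push {1}
  [5] u=4 | in ⊥ | out [-2,0] | ==
  [6] u=5 | in ⊥ | out [-3,0] | ==
  [7] u=0 | in [-3,0] | out [-3,0] | prev [-2,0] | push {}
  [8] u=1 | in [-3,1] | out [-3,-1] | prev [-3,-2] | push {0}
  [9] u=0 | in [-3,0] | out [-3,0] | ==

Converged values:
  [0] [-3,0]
  [1] [-3,-1]
  [2] [-3,0]
  [3] [-3,1]
  [4] [-2,0]
  [5] [-3,0]

[-3,0]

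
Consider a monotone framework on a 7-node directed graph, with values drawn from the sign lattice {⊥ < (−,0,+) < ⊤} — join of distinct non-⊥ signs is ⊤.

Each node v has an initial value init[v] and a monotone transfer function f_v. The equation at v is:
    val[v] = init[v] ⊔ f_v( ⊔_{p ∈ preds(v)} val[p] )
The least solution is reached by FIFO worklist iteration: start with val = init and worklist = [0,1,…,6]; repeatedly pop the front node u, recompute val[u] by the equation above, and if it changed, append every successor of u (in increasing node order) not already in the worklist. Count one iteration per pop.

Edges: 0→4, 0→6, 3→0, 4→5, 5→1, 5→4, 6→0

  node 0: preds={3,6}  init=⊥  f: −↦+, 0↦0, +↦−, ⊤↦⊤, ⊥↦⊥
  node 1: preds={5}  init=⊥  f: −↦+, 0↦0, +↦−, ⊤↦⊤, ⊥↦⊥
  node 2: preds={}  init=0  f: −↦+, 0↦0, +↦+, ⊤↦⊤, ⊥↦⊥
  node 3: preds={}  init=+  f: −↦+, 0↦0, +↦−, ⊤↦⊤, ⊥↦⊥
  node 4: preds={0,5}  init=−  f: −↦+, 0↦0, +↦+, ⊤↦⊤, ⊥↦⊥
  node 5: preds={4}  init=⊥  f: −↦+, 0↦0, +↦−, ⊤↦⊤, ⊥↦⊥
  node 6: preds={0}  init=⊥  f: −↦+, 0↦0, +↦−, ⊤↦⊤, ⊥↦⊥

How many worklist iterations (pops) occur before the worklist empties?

10

Iteration log — 10 steps:
  step 1. node 0  ⊔preds=+  new=−  old=⊥  +wl: 
  step 2. node 1  ⊔preds=⊥  new=⊥  stable
  step 3. node 2  ⊔preds=⊥  new=0  stable
  step 4. node 3  ⊔preds=⊥  new=+  stable
  step 5. node 4  ⊔preds=−  new=⊤  old=−  +wl: 
  step 6. node 5  ⊔preds=⊤  new=⊤  old=⊥  +wl: 1,4
  step 7. node 6  ⊔preds=−  new=+  old=⊥  +wl: 0
  step 8. node 1  ⊔preds=⊤  new=⊤  old=⊥  +wl: 
  step 9. node 4  ⊔preds=⊤  new=⊤  stable
  step 10. node 0  ⊔preds=+  new=−  stable

Least fixpoint reached:
  node 0: −
  node 1: ⊤
  node 2: 0
  node 3: +
  node 4: ⊤
  node 5: ⊤
  node 6: +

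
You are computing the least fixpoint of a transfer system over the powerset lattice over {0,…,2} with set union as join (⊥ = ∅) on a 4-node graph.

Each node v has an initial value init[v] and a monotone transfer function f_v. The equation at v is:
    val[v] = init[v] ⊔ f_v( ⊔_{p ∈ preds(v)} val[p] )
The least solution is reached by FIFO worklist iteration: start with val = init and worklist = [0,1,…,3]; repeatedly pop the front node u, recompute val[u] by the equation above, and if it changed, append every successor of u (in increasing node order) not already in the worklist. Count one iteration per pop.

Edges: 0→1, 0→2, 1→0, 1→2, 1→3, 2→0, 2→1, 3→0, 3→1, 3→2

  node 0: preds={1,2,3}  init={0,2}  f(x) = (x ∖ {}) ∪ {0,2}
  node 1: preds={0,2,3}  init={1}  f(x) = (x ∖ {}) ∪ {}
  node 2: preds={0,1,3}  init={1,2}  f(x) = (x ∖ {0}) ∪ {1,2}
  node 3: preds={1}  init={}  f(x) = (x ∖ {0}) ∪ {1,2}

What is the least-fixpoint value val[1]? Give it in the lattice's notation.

Iteration log — 7 steps:
  step 1. node 0  ⊔preds={1,2}  new={0,1,2}  old={0,2}  +wl: 
  step 2. node 1  ⊔preds={0,1,2}  new={0,1,2}  old={1}  +wl: 0
  step 3. node 2  ⊔preds={0,1,2}  new={1,2}  stable
  step 4. node 3  ⊔preds={0,1,2}  new={1,2}  old={}  +wl: 1,2
  step 5. node 0  ⊔preds={0,1,2}  new={0,1,2}  stable
  step 6. node 1  ⊔preds={0,1,2}  new={0,1,2}  stable
  step 7. node 2  ⊔preds={0,1,2}  new={1,2}  stable

Least fixpoint reached:
  node 0: {0,1,2}
  node 1: {0,1,2}
  node 2: {1,2}
  node 3: {1,2}

{0,1,2}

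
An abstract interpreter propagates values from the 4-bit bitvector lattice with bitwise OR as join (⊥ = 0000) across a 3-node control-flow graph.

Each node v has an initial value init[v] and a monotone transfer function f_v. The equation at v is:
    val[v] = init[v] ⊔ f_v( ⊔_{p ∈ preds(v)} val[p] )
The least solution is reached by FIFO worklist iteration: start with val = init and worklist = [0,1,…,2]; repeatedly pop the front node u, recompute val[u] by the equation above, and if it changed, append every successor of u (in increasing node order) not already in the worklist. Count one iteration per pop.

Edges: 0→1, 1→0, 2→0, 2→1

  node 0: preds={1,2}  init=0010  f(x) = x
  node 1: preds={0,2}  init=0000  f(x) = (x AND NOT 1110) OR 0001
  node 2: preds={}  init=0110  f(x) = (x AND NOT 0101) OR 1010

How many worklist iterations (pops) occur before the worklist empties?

Trace (5 dequeues):
  [1] u=0 | in 0110 | out 0110 | prev 0010 | push {}
  [2] u=1 | in 0110 | out 0001 | prev 0000 | push {0}
  [3] u=2 | in 0000 | out 1110 | prev 0110 | push {1}
  [4] u=0 | in 1111 | out 1111 | prev 0110 | push {}
  [5] u=1 | in 1111 | out 0001 | ==

Converged values:
  [0] 1111
  [1] 0001
  [2] 1110

5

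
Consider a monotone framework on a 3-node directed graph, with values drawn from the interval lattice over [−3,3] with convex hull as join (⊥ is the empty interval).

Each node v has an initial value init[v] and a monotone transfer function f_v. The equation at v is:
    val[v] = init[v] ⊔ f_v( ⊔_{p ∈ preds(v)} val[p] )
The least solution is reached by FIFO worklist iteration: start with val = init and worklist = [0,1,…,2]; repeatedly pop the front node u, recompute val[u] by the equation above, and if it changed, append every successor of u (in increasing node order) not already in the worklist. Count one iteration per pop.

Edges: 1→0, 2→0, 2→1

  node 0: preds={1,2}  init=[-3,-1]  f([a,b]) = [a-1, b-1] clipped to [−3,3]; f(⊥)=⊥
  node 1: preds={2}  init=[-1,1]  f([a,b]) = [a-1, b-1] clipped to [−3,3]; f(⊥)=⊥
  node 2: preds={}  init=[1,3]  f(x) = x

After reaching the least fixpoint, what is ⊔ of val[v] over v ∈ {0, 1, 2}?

[-3,3]

Worklist (4 pops):
  #1 pop 0: in=[-1,3] → [-3,2] (was [-3,-1]); enqueue []
  #2 pop 1: in=[1,3] → [-1,2] (was [-1,1]); enqueue [0]
  #3 pop 2: in=⊥ → [1,3] (no change)
  #4 pop 0: in=[-1,3] → [-3,2] (no change)

Fixpoint:
  val[0] = [-3,2]
  val[1] = [-1,2]
  val[2] = [1,3]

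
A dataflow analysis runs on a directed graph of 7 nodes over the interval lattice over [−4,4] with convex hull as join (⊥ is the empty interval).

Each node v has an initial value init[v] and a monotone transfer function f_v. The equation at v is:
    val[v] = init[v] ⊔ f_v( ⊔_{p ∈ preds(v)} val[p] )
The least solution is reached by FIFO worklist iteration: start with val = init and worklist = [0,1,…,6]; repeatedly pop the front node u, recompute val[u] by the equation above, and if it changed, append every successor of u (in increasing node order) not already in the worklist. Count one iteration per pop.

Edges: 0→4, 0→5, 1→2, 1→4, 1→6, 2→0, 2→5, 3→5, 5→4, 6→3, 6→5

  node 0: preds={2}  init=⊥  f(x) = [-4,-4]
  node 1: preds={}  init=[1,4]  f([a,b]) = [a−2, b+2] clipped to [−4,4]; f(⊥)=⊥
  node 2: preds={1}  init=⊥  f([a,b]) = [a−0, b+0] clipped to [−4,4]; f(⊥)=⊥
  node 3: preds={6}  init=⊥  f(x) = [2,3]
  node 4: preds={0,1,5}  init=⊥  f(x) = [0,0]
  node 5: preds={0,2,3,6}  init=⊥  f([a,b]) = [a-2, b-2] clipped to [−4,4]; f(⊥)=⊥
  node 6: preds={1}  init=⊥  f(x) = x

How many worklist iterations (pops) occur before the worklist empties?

Iteration log — 11 steps:
  step 1. node 0  ⊔preds=⊥  new=[-4,-4]  old=⊥  +wl: 
  step 2. node 1  ⊔preds=⊥  new=[1,4]  stable
  step 3. node 2  ⊔preds=[1,4]  new=[1,4]  old=⊥  +wl: 0
  step 4. node 3  ⊔preds=⊥  new=[2,3]  old=⊥  +wl: 
  step 5. node 4  ⊔preds=[-4,4]  new=[0,0]  old=⊥  +wl: 
  step 6. node 5  ⊔preds=[-4,4]  new=[-4,2]  old=⊥  +wl: 4
  step 7. node 6  ⊔preds=[1,4]  new=[1,4]  old=⊥  +wl: 3,5
  step 8. node 0  ⊔preds=[1,4]  new=[-4,-4]  stable
  step 9. node 4  ⊔preds=[-4,4]  new=[0,0]  stable
  step 10. node 3  ⊔preds=[1,4]  new=[2,3]  stable
  step 11. node 5  ⊔preds=[-4,4]  new=[-4,2]  stable

Least fixpoint reached:
  node 0: [-4,-4]
  node 1: [1,4]
  node 2: [1,4]
  node 3: [2,3]
  node 4: [0,0]
  node 5: [-4,2]
  node 6: [1,4]

11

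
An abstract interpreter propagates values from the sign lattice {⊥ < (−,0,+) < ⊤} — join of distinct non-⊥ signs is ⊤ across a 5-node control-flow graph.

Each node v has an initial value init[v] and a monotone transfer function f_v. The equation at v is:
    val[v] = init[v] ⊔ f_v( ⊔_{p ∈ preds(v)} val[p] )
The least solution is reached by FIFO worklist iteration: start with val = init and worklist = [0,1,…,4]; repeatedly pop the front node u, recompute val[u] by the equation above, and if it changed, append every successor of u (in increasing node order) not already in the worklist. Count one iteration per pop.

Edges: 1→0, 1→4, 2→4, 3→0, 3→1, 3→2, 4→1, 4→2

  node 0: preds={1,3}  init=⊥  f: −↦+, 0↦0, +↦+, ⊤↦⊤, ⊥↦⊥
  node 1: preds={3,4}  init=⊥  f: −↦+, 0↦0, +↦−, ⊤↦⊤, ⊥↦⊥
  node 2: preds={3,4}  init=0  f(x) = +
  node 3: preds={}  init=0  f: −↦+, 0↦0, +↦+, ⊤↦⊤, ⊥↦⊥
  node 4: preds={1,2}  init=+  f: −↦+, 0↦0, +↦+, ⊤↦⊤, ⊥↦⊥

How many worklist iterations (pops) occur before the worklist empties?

Iteration log — 8 steps:
  step 1. node 0  ⊔preds=0  new=0  old=⊥  +wl: 
  step 2. node 1  ⊔preds=⊤  new=⊤  old=⊥  +wl: 0
  step 3. node 2  ⊔preds=⊤  new=⊤  old=0  +wl: 
  step 4. node 3  ⊔preds=⊥  new=0  stable
  step 5. node 4  ⊔preds=⊤  new=⊤  old=+  +wl: 1,2
  step 6. node 0  ⊔preds=⊤  new=⊤  old=0  +wl: 
  step 7. node 1  ⊔preds=⊤  new=⊤  stable
  step 8. node 2  ⊔preds=⊤  new=⊤  stable

Least fixpoint reached:
  node 0: ⊤
  node 1: ⊤
  node 2: ⊤
  node 3: 0
  node 4: ⊤

8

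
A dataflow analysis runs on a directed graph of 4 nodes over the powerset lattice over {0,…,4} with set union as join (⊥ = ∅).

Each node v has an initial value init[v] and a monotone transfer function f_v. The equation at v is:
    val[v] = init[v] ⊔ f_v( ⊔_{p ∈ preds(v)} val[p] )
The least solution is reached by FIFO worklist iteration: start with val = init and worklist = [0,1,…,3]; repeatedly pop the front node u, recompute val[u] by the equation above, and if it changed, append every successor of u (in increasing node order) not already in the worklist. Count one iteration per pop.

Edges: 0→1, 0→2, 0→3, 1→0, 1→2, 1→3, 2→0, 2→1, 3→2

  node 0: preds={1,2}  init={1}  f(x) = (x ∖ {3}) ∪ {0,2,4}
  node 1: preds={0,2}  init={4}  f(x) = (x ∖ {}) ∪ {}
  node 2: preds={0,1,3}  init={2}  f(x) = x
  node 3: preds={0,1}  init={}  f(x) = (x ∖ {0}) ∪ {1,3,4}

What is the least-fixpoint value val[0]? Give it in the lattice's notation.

{0,1,2,4}

Worklist (12 pops):
  #1 pop 0: in={2,4} → {0,1,2,4} (was {1}); enqueue []
  #2 pop 1: in={0,1,2,4} → {0,1,2,4} (was {4}); enqueue [0]
  #3 pop 2: in={0,1,2,4} → {0,1,2,4} (was {2}); enqueue [1]
  #4 pop 3: in={0,1,2,4} → {1,2,3,4} (was {}); enqueue [2]
  #5 pop 0: in={0,1,2,4} → {0,1,2,4} (no change)
  #6 pop 1: in={0,1,2,4} → {0,1,2,4} (no change)
  #7 pop 2: in={0,1,2,3,4} → {0,1,2,3,4} (was {0,1,2,4}); enqueue [0,1]
  #8 pop 0: in={0,1,2,3,4} → {0,1,2,4} (no change)
  #9 pop 1: in={0,1,2,3,4} → {0,1,2,3,4} (was {0,1,2,4}); enqueue [0,2,3]
  #10 pop 0: in={0,1,2,3,4} → {0,1,2,4} (no change)
  #11 pop 2: in={0,1,2,3,4} → {0,1,2,3,4} (no change)
  #12 pop 3: in={0,1,2,3,4} → {1,2,3,4} (no change)

Fixpoint:
  val[0] = {0,1,2,4}
  val[1] = {0,1,2,3,4}
  val[2] = {0,1,2,3,4}
  val[3] = {1,2,3,4}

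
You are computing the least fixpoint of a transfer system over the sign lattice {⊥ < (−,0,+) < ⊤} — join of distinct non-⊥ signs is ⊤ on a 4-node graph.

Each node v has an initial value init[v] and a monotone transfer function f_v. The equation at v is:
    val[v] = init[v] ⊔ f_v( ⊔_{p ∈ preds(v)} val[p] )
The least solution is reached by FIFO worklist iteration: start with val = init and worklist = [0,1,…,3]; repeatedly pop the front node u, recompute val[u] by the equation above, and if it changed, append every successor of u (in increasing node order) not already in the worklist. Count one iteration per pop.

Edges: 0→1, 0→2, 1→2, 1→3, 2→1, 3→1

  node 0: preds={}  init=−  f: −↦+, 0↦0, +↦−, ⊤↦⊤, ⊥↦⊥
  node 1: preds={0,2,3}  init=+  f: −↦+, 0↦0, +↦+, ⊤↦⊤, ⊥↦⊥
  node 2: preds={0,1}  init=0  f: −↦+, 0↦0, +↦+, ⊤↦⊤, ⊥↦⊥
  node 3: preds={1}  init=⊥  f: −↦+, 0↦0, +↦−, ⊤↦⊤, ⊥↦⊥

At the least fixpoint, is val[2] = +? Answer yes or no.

no

Trace (5 dequeues):
  [1] u=0 | in ⊥ | out − | ==
  [2] u=1 | in ⊤ | out ⊤ | prev + | push {}
  [3] u=2 | in ⊤ | out ⊤ | prev 0 | push {1}
  [4] u=3 | in ⊤ | out ⊤ | prev ⊥ | push {}
  [5] u=1 | in ⊤ | out ⊤ | ==

Converged values:
  [0] −
  [1] ⊤
  [2] ⊤
  [3] ⊤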